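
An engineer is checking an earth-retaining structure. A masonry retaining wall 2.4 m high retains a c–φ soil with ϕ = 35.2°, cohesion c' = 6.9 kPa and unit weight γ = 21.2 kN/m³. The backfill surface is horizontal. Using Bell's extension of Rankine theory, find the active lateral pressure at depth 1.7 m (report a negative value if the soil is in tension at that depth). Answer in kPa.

2.53 kPa

K_a = (1 − sin φ)/(1 + sin φ) = 0.2687.
σ_a = K_a γ z − 2c√K_a = 0.2687×21.2×1.7 − 2×6.9×0.5184 = 2.530 kPa.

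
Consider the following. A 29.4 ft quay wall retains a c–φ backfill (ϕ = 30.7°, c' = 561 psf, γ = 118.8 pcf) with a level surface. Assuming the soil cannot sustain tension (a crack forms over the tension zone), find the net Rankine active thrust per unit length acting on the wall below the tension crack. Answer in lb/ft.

K_a = 0.3240; √K_a = 0.5692.
Tension-crack depth z_c = 2c/(γ√K_a) = 2×561/(118.8×0.5692) = 16.59 ft.
σ_a at base = K_a γ H − 2c√K_a = 0.3240×118.8×29.4 − 2×561×0.5692 = 493.1 psf.
P_a = ½ × 493.1 × (H − z_c) = 0.5×493.1×12.81 = 3158 lb/ft.

3160 lb/ft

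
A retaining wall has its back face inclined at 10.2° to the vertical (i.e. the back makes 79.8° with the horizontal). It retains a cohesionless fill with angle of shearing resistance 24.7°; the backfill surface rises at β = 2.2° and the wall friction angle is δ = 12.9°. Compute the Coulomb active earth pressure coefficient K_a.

K_a = sin²(α+φ) / [sin²α · sin(α−δ) · (1 + √{sin(φ+δ)sin(φ−β) / (sin(α−δ)sin(α+β))})²].
With α = 79.8°, φ = 24.7°, δ = 12.9°, β = 2.2°: K_a = 0.4637.

0.464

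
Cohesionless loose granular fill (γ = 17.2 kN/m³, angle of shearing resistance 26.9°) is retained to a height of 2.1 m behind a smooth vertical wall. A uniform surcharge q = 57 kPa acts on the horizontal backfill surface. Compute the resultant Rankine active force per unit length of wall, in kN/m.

K_a = tan²(45° − φ/2) = 0.3770.
Soil triangle: ½ K_a γ H² = 0.5×0.3770×17.2×2.1² = 14.30 kN/m.
Surcharge rectangle: K_a q H = 0.3770×57×2.1 = 45.13 kN/m.
Total = 14.30 + 45.13 = 59.42 kN/m.

59.4 kN/m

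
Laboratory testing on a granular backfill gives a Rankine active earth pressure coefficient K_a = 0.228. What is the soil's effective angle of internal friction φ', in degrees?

K_a = tan²(45° − φ/2) ⇒ 45° − φ/2 = arctan(√0.228) = 25.52°.
φ = 2(45° − 25.52°) = 38.95°.

39.0°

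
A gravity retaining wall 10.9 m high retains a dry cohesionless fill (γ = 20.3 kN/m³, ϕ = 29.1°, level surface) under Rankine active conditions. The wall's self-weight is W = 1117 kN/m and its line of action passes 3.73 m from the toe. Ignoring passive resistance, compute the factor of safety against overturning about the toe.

2.75

K_a = tan²(45° − 29.1°/2) = 0.3456.
P_a = ½K_aγH² = 0.5×0.3456×20.3×10.9² = 416.8 kN/m, acting at H/3 = 3.633 m above the base.
Overturning moment M_o = P_a × H/3 = 416.8 × 3.633 = 1514.
Resisting moment M_r = W × 3.73 = 1117 × 3.73 = 4166.
FS_overturning = M_r/M_o = 4166/1514 = 2.752.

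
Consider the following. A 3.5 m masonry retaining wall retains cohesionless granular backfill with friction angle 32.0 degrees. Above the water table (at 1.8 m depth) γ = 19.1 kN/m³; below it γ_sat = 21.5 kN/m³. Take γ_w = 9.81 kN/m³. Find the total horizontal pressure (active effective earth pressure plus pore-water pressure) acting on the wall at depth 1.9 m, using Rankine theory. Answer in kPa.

11.9 kPa

K_a = (1 − sin φ)/(1 + sin φ) = 0.3073.
γ' = 21.5 − 9.81 = 11.69 kN/m³.
Effective vertical stress at 1.9 m: σ'_v = 19.1×1.8 + 11.69×0.1000 = 35.55 kPa.
σ'_h = K_a σ'_v = 0.3073 × 35.55 = 10.92 kPa; u = γ_w × 0.1000 = 0.9810 kPa.
Total σ_h = 10.92 + 0.9810 = 11.90 kPa.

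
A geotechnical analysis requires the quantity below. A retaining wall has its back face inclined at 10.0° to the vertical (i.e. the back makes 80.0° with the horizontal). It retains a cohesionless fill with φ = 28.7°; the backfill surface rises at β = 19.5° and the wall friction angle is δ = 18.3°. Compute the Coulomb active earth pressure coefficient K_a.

K_a = sin²(α+φ) / [sin²α · sin(α−δ) · (1 + √{sin(φ+δ)sin(φ−β) / (sin(α−δ)sin(α+β))})²].
With α = 80.0°, φ = 28.7°, δ = 18.3°, β = 19.5°: K_a = 0.5623.

0.562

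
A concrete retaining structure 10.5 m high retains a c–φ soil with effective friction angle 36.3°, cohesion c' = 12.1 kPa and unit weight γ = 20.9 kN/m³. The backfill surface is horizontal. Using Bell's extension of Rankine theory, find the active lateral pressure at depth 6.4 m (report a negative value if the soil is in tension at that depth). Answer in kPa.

22.0 kPa

K_a = (1 − sin φ)/(1 + sin φ) = 0.2563.
σ_a = K_a γ z − 2c√K_a = 0.2563×20.9×6.4 − 2×12.1×0.5062 = 22.03 kPa.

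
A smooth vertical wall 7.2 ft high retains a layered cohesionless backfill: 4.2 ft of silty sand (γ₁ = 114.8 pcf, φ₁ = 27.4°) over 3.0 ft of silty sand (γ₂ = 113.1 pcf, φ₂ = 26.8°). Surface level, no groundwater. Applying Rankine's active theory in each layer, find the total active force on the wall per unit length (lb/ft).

1110 lb/ft

K_a1 = tan²(45°−27.4°/2) = 0.3697; K_a2 = tan²(45°−26.8°/2) = 0.3785.
Layer 1: σ at base = K_a1 γ₁ h₁ = 178.2 psf; P₁ = ½×178.2×4.2 = 374.3.
Layer 2: σ_v at top = γ₁h₁ = 482.2; σ_h top = K_a2×482.2 = 182.5; σ_h base = K_a2×(482.2+113.1×3.0) = 310.9.
P₂ = ½(182.5+310.9)×3.0 = 740.1. Total P_a = 374.3+740.1 = 1114 lb/ft.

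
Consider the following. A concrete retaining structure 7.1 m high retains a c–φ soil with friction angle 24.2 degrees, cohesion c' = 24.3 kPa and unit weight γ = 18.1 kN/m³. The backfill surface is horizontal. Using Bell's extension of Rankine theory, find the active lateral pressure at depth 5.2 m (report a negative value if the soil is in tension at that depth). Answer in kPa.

K_a = (1 − sin φ)/(1 + sin φ) = 0.4185.
σ_a = K_a γ z − 2c√K_a = 0.4185×18.1×5.2 − 2×24.3×0.6469 = 7.950 kPa.

7.95 kPa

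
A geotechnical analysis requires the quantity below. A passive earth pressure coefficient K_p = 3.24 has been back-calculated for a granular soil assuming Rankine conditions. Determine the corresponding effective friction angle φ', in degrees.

K_p = (1+sin φ)/(1−sin φ) ⇒ sin φ = (K_p − 1)/(K_p + 1) = 0.5283.
φ = arcsin(0.5283) = 31.89°.

31.9°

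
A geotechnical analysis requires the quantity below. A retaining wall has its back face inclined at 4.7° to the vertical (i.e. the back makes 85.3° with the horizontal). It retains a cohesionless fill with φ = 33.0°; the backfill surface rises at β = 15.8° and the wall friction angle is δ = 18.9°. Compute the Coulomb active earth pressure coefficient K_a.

K_a = sin²(α+φ) / [sin²α · sin(α−δ) · (1 + √{sin(φ+δ)sin(φ−β) / (sin(α−δ)sin(α+β))})²].
With α = 85.3°, φ = 33.0°, δ = 18.9°, β = 15.8°: K_a = 0.3742.

0.374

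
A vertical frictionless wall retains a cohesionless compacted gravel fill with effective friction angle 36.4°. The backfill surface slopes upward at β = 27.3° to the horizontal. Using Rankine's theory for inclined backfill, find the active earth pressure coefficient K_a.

K_a = cos β · (cos β − √(cos²β − cos²φ)) / (cos β + √(cos²β − cos²φ)).
cos β = 0.8886, cos φ = 0.8049, √(cos²β − cos²φ) = 0.3765.
K_a = 0.8886 × (0.8886 − 0.3765)/(0.8886 + 0.3765) = 0.3597.

0.360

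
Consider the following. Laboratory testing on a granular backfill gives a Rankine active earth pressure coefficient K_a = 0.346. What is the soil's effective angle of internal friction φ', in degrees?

29.1°

K_a = tan²(45° − φ/2) ⇒ 45° − φ/2 = arctan(√0.346) = 30.46°.
φ = 2(45° − 30.46°) = 29.07°.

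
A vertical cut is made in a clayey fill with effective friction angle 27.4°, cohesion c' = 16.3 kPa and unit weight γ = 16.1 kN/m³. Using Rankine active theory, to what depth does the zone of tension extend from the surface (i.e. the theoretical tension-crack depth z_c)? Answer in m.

K_a = tan²(45° − 27.4°/2) = 0.3697; √K_a = 0.6080.
The active pressure is zero where K_a γ z = 2c√K_a, so z_c = 2c/(γ√K_a) = 2×16.3/(16.1×0.6080) = 3.330 m.

3.33 m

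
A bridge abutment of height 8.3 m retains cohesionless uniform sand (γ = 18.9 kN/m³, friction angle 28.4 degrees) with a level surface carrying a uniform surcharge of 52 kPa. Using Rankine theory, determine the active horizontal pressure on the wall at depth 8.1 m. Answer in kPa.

72.9 kPa

K_a = (1 − sin φ)/(1 + sin φ) = 0.3554.
σ_v = γz + q = 18.9 × 8.1 + 52 = 205.1 kPa.
σ_h = K_a σ_v = 0.3554 × 205.1 = 72.88 kPa.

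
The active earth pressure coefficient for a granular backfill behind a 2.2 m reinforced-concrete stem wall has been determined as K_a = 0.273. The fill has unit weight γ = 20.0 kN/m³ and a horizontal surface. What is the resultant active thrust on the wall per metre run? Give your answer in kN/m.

13.2 kN/m

P = ½ K_a γ H² = 0.5 × 0.273 × 20.0 × 2.2² = 13.21 kN/m.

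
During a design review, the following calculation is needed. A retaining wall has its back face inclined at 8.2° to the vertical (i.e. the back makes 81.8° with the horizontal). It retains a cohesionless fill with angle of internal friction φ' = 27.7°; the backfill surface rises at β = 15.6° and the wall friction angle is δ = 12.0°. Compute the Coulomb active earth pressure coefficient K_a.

0.508

K_a = sin²(α+φ) / [sin²α · sin(α−δ) · (1 + √{sin(φ+δ)sin(φ−β) / (sin(α−δ)sin(α+β))})²].
With α = 81.8°, φ = 27.7°, δ = 12.0°, β = 15.6°: K_a = 0.5080.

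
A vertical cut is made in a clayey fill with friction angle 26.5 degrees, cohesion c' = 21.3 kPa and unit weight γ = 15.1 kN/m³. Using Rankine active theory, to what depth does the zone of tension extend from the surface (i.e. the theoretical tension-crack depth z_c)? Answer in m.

4.56 m

K_a = tan²(45° − 26.5°/2) = 0.3829; √K_a = 0.6188.
The active pressure is zero where K_a γ z = 2c√K_a, so z_c = 2c/(γ√K_a) = 2×21.3/(15.1×0.6188) = 4.559 m.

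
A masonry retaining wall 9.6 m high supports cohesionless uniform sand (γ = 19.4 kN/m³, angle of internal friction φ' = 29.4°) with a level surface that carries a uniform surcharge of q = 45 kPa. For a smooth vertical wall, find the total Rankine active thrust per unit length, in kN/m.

K_a = tan²(45° − φ/2) = 0.3415.
Soil triangle: ½ K_a γ H² = 0.5×0.3415×19.4×9.6² = 305.3 kN/m.
Surcharge rectangle: K_a q H = 0.3415×45×9.6 = 147.5 kN/m.
Total = 305.3 + 147.5 = 452.8 kN/m.

453 kN/m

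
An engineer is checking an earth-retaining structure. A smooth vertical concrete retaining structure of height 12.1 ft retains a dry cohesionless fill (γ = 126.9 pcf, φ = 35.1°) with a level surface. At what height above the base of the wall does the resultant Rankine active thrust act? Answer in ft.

K_a = 0.2698.
The pressure distribution is triangular, so the resultant acts at H/3 above the base = 12.1/3 = 4.033 ft.

4.03 ft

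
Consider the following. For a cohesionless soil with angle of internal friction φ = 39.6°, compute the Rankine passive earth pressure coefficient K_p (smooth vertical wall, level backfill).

4.52

K_p = (1 + sin φ)/(1 − sin φ) = tan²(45° + 39.6°/2) = 4.516.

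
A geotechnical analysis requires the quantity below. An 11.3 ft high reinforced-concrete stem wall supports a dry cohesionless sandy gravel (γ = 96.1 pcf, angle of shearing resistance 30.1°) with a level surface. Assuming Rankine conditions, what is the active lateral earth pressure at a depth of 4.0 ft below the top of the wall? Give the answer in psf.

K_a = (1 − sin φ)/(1 + sin φ) = 0.3320.
σ_h = K_a γ z = 0.3320 × 96.1 × 4.0 = 127.6 psf.

128 psf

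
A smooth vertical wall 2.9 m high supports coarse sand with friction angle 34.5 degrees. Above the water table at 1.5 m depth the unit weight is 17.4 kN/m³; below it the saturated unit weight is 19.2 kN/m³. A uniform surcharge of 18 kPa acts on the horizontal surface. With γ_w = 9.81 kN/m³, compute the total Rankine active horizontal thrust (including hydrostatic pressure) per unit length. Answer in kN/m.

K_a = tan²(45° − φ/2) = 0.2768.
γ' = 19.2 − 9.81 = 9.390 kN/m³. h₂ = H − d_w = 1.4 m.
σ'_h: at surface K_a·q = 4.983; at WT K_a(q+γd_w) = 12.21; at base K_a(q+γd_w+γ'h₂) = 15.85 kPa.
P₁ = ½(4.983+12.21)×1.5 = 12.89; P₂ = ½(12.21+15.85)×1.4 = 19.64; P_w = ½γ_w h₂² = 9.614.
Total = 12.89+19.64+9.614 = 42.14 kN/m.

42.1 kN/m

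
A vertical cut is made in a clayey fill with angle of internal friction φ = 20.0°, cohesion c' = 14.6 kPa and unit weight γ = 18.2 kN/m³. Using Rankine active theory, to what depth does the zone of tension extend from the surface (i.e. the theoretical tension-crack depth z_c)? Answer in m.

K_a = tan²(45° − 20.0°/2) = 0.4903; √K_a = 0.7002.
The active pressure is zero where K_a γ z = 2c√K_a, so z_c = 2c/(γ√K_a) = 2×14.6/(18.2×0.7002) = 2.291 m.

2.29 m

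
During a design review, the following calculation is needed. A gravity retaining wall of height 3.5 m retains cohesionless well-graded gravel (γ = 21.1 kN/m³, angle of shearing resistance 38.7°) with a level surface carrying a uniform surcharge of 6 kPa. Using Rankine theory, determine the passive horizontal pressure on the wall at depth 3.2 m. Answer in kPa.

319 kPa

K_p = (1 + sin φ)/(1 − sin φ) = 4.337.
σ_v = γz + q = 21.1 × 3.2 + 6 = 73.52 kPa.
σ_h = K_p σ_v = 4.337 × 73.52 = 318.8 kPa.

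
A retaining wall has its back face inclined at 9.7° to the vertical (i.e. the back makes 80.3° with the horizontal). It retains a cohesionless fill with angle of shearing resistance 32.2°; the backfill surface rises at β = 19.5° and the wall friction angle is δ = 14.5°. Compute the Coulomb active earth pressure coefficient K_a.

K_a = sin²(α+φ) / [sin²α · sin(α−δ) · (1 + √{sin(φ+δ)sin(φ−β) / (sin(α−δ)sin(α+β))})²].
With α = 80.3°, φ = 32.2°, δ = 14.5°, β = 19.5°: K_a = 0.4764.

0.476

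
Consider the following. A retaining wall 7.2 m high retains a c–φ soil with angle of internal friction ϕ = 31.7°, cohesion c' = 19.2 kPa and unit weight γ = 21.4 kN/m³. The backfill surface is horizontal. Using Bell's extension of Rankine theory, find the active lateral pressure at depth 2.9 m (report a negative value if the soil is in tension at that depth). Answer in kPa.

K_a = (1 − sin φ)/(1 + sin φ) = 0.3111.
σ_a = K_a γ z − 2c√K_a = 0.3111×21.4×2.9 − 2×19.2×0.5577 = -2.112 kPa.

-2.11 kPa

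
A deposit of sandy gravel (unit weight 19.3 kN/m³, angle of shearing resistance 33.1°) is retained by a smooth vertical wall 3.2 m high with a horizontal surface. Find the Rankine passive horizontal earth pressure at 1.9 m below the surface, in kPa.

125 kPa

K_p = (1 + sin φ)/(1 − sin φ) = 3.406.
σ_h = K_p γ z = 3.406 × 19.3 × 1.9 = 124.9 kPa.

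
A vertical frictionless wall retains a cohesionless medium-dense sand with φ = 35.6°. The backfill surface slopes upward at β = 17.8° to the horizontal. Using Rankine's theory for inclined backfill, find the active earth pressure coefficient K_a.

0.300

K_a = cos β · (cos β − √(cos²β − cos²φ)) / (cos β + √(cos²β − cos²φ)).
cos β = 0.9521, cos φ = 0.8131, √(cos²β − cos²φ) = 0.4954.
K_a = 0.9521 × (0.9521 − 0.4954)/(0.9521 + 0.4954) = 0.3004.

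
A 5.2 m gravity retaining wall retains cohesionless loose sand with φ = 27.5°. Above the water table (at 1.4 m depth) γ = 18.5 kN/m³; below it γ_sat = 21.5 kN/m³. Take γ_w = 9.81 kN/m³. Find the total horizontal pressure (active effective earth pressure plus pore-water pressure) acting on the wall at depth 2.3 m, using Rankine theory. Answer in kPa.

22.2 kPa

K_a = (1 − sin φ)/(1 + sin φ) = 0.3682.
γ' = 21.5 − 9.81 = 11.69 kN/m³.
Effective vertical stress at 2.3 m: σ'_v = 18.5×1.4 + 11.69×0.900 = 36.42 kPa.
σ'_h = K_a σ'_v = 0.3682 × 36.42 = 13.41 kPa; u = γ_w × 0.900 = 8.829 kPa.
Total σ_h = 13.41 + 8.829 = 22.24 kPa.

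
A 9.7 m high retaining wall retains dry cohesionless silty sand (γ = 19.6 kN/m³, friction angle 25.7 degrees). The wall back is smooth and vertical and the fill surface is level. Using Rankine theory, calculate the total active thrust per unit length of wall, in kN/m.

K_a = tan²(45° − φ/2) = 0.3950.
P_a = ½ K_a γ H² = 0.5 × 0.3950 × 19.6 × 9.7² = 364.3 kN/m.

364 kN/m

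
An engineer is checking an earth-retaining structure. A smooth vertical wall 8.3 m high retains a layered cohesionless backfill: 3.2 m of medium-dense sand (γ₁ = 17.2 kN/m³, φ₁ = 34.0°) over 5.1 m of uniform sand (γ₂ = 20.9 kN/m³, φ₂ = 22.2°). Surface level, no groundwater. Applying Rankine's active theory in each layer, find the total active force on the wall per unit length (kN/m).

K_a1 = tan²(45°−34.0°/2) = 0.2827; K_a2 = tan²(45°−22.2°/2) = 0.4515.
Layer 1: σ at base = K_a1 γ₁ h₁ = 15.56 kPa; P₁ = ½×15.56×3.2 = 24.90.
Layer 2: σ_v at top = γ₁h₁ = 55.04; σ_h top = K_a2×55.04 = 24.85; σ_h base = K_a2×(55.04+20.9×5.1) = 72.98.
P₂ = ½(24.85+72.98)×5.1 = 249.5. Total P_a = 24.90+249.5 = 274.4 kN/m.

274 kN/m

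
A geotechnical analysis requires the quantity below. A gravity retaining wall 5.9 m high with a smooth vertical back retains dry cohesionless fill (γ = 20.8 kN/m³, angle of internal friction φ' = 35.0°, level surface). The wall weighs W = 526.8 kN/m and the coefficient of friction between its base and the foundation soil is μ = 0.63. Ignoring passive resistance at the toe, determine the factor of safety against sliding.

K_a = tan²(45° − 35.0°/2) = 0.2710.
P_a = ½K_aγH² = 0.5×0.2710×20.8×5.9² = 98.10 kN/m, acting at H/3 = 1.967 m above the base.
FS_sliding = μW / P_a = 0.63×526.8 / 98.10 = 3.383.

3.38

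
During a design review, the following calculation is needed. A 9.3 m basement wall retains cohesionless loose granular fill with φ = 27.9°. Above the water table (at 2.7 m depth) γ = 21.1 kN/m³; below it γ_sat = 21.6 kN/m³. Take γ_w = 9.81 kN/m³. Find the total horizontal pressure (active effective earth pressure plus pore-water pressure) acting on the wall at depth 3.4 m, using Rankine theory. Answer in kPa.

K_a = (1 − sin φ)/(1 + sin φ) = 0.3625.
γ' = 21.6 − 9.81 = 11.79 kN/m³.
Effective vertical stress at 3.4 m: σ'_v = 21.1×2.7 + 11.79×0.700 = 65.22 kPa.
σ'_h = K_a σ'_v = 0.3625 × 65.22 = 23.64 kPa; u = γ_w × 0.700 = 6.867 kPa.
Total σ_h = 23.64 + 6.867 = 30.51 kPa.

30.5 kPa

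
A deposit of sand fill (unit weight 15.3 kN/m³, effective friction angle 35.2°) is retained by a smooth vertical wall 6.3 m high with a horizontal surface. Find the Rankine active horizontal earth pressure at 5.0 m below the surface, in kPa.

K_a = (1 − sin φ)/(1 + sin φ) = 0.2687.
σ_h = K_a γ z = 0.2687 × 15.3 × 5.0 = 20.55 kPa.

20.6 kPa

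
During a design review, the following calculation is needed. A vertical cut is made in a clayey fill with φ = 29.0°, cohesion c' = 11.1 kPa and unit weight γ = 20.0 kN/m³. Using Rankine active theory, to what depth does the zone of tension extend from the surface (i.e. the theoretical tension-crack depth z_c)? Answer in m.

K_a = tan²(45° − 29.0°/2) = 0.3470; √K_a = 0.5890.
The active pressure is zero where K_a γ z = 2c√K_a, so z_c = 2c/(γ√K_a) = 2×11.1/(20.0×0.5890) = 1.884 m.

1.88 m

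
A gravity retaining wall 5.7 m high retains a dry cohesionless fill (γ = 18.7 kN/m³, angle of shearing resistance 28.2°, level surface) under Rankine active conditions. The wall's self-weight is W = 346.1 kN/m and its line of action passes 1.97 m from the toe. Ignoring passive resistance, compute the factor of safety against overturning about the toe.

K_a = tan²(45° − 28.2°/2) = 0.3582.
P_a = ½K_aγH² = 0.5×0.3582×18.7×5.7² = 108.8 kN/m, acting at H/3 = 1.900 m above the base.
Overturning moment M_o = P_a × H/3 = 108.8 × 1.900 = 206.7.
Resisting moment M_r = W × 1.97 = 346.1 × 1.97 = 681.8.
FS_overturning = M_r/M_o = 681.8/206.7 = 3.298.

3.30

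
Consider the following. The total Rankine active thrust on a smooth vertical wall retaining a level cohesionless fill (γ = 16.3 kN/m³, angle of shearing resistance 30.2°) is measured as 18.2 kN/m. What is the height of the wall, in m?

K_a = 0.3307. P_a = ½ K_a γ H² ⇒ H = √(2P_a/(K_a γ)).
H = √(2×18.2/(0.3307×16.3)) = 2.599 m.

2.60 m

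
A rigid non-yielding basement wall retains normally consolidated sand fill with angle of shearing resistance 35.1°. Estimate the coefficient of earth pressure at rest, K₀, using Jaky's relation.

K₀ = 1 − sin φ' = 1 − sin 35.1° = 0.4250.

0.425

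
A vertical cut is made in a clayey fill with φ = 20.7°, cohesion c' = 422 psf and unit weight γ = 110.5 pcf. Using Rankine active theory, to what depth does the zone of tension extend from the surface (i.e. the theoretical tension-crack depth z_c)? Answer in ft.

K_a = tan²(45° − 20.7°/2) = 0.4777; √K_a = 0.6911.
The active pressure is zero where K_a γ z = 2c√K_a, so z_c = 2c/(γ√K_a) = 2×422/(110.5×0.6911) = 11.05 ft.

11.1 ft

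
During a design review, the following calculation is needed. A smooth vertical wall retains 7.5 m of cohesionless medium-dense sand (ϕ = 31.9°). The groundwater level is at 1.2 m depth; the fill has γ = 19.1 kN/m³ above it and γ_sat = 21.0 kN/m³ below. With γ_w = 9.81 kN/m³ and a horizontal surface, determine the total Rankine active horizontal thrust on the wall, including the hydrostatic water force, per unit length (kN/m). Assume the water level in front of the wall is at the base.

K_a = tan²(45° − φ/2) = 0.3085.
γ' = 21.0 − 9.81 = 11.19 kN/m³. Depth below WT = 6.3 m.
σ'_h at WT = K_a γ d_w = 7.071 kPa; at base = 7.071 + K_a γ' × 6.3 = 28.82 kPa.
P₁ (0–1.2 m) = ½×7.071×1.2 = 4.243. P₂ (1.2–7.5 m) = ½(7.071+28.82)×6.3 = 113.1.
P_w = ½ γ_w h₂² = 0.5×9.81×6.3² = 194.7. Total = 4.243+113.1+194.7 = 312.0 kN/m.

312 kN/m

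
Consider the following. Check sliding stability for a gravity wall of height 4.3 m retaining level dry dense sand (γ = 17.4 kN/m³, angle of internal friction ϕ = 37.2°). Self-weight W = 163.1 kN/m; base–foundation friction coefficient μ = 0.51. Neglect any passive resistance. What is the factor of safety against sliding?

K_a = tan²(45° − 37.2°/2) = 0.2464.
P_a = ½K_aγH² = 0.5×0.2464×17.4×4.3² = 39.64 kN/m, acting at H/3 = 1.433 m above the base.
FS_sliding = μW / P_a = 0.51×163.1 / 39.64 = 2.098.

2.10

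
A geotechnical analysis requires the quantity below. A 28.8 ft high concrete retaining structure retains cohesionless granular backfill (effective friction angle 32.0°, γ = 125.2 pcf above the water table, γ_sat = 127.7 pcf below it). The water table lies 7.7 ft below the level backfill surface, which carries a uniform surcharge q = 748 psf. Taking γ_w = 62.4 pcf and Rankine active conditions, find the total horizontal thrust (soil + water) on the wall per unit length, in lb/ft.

32400 lb/ft

K_a = tan²(45° − φ/2) = 0.3073.
γ' = 127.7 − 62.4 = 65.30 pcf. h₂ = H − d_w = 21.1 ft.
σ'_h: at surface K_a·q = 229.8; at WT K_a(q+γd_w) = 526.0; at base K_a(q+γd_w+γ'h₂) = 949.4 psf.
P₁ = ½(229.8+526.0)×7.7 = 2910; P₂ = ½(526.0+949.4)×21.1 = 15570; P_w = ½γ_w h₂² = 13890.
Total = 2910+15570+13890 = 32370 lb/ft.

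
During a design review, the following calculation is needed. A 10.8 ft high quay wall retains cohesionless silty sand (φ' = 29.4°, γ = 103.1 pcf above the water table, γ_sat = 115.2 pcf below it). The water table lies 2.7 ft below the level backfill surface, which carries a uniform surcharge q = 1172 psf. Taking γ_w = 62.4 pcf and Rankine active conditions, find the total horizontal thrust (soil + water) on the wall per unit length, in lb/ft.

7860 lb/ft

K_a = tan²(45° − φ/2) = 0.3415.
γ' = 115.2 − 62.4 = 52.80 pcf. h₂ = H − d_w = 8.1 ft.
σ'_h: at surface K_a·q = 400.2; at WT K_a(q+γd_w) = 495.3; at base K_a(q+γd_w+γ'h₂) = 641.3 psf.
P₁ = ½(400.2+495.3)×2.7 = 1209; P₂ = ½(495.3+641.3)×8.1 = 4603; P_w = ½γ_w h₂² = 2047.
Total = 1209+4603+2047 = 7859 lb/ft.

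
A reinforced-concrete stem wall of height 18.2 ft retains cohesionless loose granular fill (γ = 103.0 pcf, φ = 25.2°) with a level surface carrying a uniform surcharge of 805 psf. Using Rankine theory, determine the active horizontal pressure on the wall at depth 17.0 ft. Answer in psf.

K_a = (1 − sin φ)/(1 + sin φ) = 0.4027.
σ_v = γz + q = 103.0 × 17.0 + 805 = 2556 psf.
σ_h = K_a σ_v = 0.4027 × 2556 = 1029 psf.

1030 psf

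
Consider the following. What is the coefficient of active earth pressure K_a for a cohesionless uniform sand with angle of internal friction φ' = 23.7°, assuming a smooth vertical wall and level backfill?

0.427

K_a = (1 − sin φ)/(1 + sin φ) = (1 − sin 23.7°)/(1 + sin 23.7°) = 0.4266.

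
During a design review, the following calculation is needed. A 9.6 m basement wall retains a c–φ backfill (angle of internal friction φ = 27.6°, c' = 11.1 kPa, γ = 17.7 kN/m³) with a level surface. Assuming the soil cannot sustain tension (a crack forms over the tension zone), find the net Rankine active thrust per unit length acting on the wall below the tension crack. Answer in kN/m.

K_a = 0.3668; √K_a = 0.6056.
Tension-crack depth z_c = 2c/(γ√K_a) = 2×11.1/(17.7×0.6056) = 2.071 m.
σ_a at base = K_a γ H − 2c√K_a = 0.3668×17.7×9.6 − 2×11.1×0.6056 = 48.88 kPa.
P_a = ½ × 48.88 × (H − z_c) = 0.5×48.88×7.529 = 184.0 kN/m.

184 kN/m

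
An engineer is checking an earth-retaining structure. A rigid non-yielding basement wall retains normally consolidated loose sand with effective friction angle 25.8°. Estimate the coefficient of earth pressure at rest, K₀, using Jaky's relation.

K₀ = 1 − sin φ' = 1 − sin 25.8° = 0.5648.

0.565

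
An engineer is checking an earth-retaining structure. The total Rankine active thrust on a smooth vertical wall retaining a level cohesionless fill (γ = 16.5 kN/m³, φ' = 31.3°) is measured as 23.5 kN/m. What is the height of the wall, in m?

K_a = 0.3162. P_a = ½ K_a γ H² ⇒ H = √(2P_a/(K_a γ)).
H = √(2×23.5/(0.3162×16.5)) = 3.001 m.

3.00 m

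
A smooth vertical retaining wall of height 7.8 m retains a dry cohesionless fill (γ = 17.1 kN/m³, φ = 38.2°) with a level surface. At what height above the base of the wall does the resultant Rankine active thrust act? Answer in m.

2.60 m

K_a = 0.2358.
The pressure distribution is triangular, so the resultant acts at H/3 above the base = 7.8/3 = 2.600 m.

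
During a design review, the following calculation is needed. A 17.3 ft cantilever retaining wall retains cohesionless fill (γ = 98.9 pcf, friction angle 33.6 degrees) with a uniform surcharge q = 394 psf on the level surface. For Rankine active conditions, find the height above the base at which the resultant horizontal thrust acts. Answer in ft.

K_a = 0.2875.
Triangular part P₁ = ½K_aγH² = 4255 at H/3 = 5.767 ft; rectangular part P₂ = K_a q H = 1960 at H/2 = 8.650 ft.
ȳ = (P₁·5.767 + P₂·8.650)/(P₁+P₂) = 6.676 ft.

6.68 ft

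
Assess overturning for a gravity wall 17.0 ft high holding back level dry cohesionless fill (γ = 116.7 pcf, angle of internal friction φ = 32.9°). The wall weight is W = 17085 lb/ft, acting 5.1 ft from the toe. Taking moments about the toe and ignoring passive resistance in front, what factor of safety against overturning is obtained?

3.08

K_a = tan²(45° − 32.9°/2) = 0.2960.
P_a = ½K_aγH² = 0.5×0.2960×116.7×17.0² = 4992 lb/ft, acting at H/3 = 5.667 ft above the base.
Overturning moment M_o = P_a × H/3 = 4992 × 5.667 = 28290.
Resisting moment M_r = W × 5.1 = 17085 × 5.1 = 87130.
FS_overturning = M_r/M_o = 87130/28290 = 3.080.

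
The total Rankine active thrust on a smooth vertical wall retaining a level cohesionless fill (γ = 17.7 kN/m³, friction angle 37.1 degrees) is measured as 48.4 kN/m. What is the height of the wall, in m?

4.70 m

K_a = 0.2475. P_a = ½ K_a γ H² ⇒ H = √(2P_a/(K_a γ)).
H = √(2×48.4/(0.2475×17.7)) = 4.701 m.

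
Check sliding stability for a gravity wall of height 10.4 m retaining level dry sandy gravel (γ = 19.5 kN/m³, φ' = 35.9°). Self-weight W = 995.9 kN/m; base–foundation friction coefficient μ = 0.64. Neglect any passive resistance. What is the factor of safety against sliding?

2.32

K_a = tan²(45° − 35.9°/2) = 0.2607.
P_a = ½K_aγH² = 0.5×0.2607×19.5×10.4² = 275.0 kN/m, acting at H/3 = 3.467 m above the base.
FS_sliding = μW / P_a = 0.64×995.9 / 275.0 = 2.318.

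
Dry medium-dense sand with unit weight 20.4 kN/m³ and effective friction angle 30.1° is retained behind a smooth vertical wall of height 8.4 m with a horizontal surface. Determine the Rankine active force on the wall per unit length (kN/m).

K_a = tan²(45° − φ/2) = 0.3320.
P_a = ½ K_a γ H² = 0.5 × 0.3320 × 20.4 × 8.4² = 238.9 kN/m.

239 kN/m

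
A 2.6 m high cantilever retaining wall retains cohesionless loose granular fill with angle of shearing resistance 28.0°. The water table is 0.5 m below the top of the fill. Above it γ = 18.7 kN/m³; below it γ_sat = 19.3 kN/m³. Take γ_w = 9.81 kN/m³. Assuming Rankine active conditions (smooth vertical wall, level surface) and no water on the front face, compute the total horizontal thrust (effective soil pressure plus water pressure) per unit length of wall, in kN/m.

37.1 kN/m

K_a = tan²(45° − φ/2) = 0.3610.
γ' = 19.3 − 9.81 = 9.490 kN/m³. Depth below WT = 2.1 m.
σ'_h at WT = K_a γ d_w = 3.376 kPa; at base = 3.376 + K_a γ' × 2.1 = 10.57 kPa.
P₁ (0–0.5 m) = ½×3.376×0.5 = 0.8439. P₂ (0.5–2.6 m) = ½(3.376+10.57)×2.1 = 14.64.
P_w = ½ γ_w h₂² = 0.5×9.81×2.1² = 21.63. Total = 0.8439+14.64+21.63 = 37.12 kN/m.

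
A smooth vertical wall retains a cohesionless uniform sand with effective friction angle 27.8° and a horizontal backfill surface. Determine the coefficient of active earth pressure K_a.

0.364

K_a = (1 − sin φ)/(1 + sin φ) = (1 − sin 27.8°)/(1 + sin 27.8°) = 0.3639.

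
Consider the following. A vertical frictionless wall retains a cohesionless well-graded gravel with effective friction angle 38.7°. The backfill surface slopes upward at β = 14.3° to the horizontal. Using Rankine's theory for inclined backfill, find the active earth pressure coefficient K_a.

0.248

K_a = cos β · (cos β − √(cos²β − cos²φ)) / (cos β + √(cos²β − cos²φ)).
cos β = 0.9690, cos φ = 0.7804, √(cos²β − cos²φ) = 0.5744.
K_a = 0.9690 × (0.9690 − 0.5744)/(0.9690 + 0.5744) = 0.2478.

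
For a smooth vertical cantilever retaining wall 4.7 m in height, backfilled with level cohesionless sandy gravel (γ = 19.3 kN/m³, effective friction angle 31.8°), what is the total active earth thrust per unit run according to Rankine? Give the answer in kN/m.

K_a = tan²(45° − φ/2) = 0.3098.
P_a = ½ K_a γ H² = 0.5 × 0.3098 × 19.3 × 4.7² = 66.04 kN/m.

66.0 kN/m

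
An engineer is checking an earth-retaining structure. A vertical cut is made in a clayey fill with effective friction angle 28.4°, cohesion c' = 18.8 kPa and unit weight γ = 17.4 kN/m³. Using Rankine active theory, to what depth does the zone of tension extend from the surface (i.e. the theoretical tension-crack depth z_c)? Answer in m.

3.62 m

K_a = tan²(45° − 28.4°/2) = 0.3554; √K_a = 0.5961.
The active pressure is zero where K_a γ z = 2c√K_a, so z_c = 2c/(γ√K_a) = 2×18.8/(17.4×0.5961) = 3.625 m.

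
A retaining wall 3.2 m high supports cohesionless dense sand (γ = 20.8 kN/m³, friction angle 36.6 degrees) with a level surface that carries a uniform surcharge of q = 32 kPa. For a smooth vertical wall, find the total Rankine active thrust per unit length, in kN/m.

52.8 kN/m

K_a = tan²(45° − φ/2) = 0.2530.
Soil triangle: ½ K_a γ H² = 0.5×0.2530×20.8×3.2² = 26.94 kN/m.
Surcharge rectangle: K_a q H = 0.2530×32×3.2 = 25.90 kN/m.
Total = 26.94 + 25.90 = 52.84 kN/m.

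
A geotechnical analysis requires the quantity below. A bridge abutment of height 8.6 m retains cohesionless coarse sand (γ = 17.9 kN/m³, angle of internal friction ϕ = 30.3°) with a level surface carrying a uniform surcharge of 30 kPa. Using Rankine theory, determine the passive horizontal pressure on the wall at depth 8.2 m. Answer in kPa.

537 kPa

K_p = (1 + sin φ)/(1 − sin φ) = 3.037.
σ_v = γz + q = 17.9 × 8.2 + 30 = 176.8 kPa.
σ_h = K_p σ_v = 3.037 × 176.8 = 536.8 kPa.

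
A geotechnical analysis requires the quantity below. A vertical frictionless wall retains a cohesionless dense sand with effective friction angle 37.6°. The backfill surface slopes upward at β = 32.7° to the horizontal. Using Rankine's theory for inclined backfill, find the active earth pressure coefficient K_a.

K_a = cos β · (cos β − √(cos²β − cos²φ)) / (cos β + √(cos²β − cos²φ)).
cos β = 0.8415, cos φ = 0.7923, √(cos²β − cos²φ) = 0.2836.
K_a = 0.8415 × (0.8415 − 0.2836)/(0.8415 + 0.2836) = 0.4173.

0.417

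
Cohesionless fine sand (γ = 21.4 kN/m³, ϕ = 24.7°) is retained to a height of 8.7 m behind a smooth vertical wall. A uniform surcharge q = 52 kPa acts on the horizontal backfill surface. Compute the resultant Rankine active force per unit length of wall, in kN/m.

518 kN/m

K_a = tan²(45° − φ/2) = 0.4106.
Soil triangle: ½ K_a γ H² = 0.5×0.4106×21.4×8.7² = 332.5 kN/m.
Surcharge rectangle: K_a q H = 0.4106×52×8.7 = 185.7 kN/m.
Total = 332.5 + 185.7 = 518.3 kN/m.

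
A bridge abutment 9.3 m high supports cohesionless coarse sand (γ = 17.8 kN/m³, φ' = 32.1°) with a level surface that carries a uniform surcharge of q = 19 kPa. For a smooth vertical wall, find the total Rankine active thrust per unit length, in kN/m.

K_a = tan²(45° − φ/2) = 0.3060.
Soil triangle: ½ K_a γ H² = 0.5×0.3060×17.8×9.3² = 235.5 kN/m.
Surcharge rectangle: K_a q H = 0.3060×19×9.3 = 54.07 kN/m.
Total = 235.5 + 54.07 = 289.6 kN/m.

290 kN/m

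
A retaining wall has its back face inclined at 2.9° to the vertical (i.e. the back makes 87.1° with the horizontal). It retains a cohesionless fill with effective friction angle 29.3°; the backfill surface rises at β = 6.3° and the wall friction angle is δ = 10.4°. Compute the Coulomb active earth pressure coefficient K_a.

K_a = sin²(α+φ) / [sin²α · sin(α−δ) · (1 + √{sin(φ+δ)sin(φ−β) / (sin(α−δ)sin(α+β))})²].
With α = 87.1°, φ = 29.3°, δ = 10.4°, β = 6.3°: K_a = 0.3640.

0.364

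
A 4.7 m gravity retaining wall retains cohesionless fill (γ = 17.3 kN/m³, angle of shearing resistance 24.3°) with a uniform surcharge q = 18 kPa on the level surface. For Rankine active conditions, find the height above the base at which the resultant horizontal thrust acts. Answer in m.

K_a = 0.4169.
Triangular part P₁ = ½K_aγH² = 79.66 at H/3 = 1.567 m; rectangular part P₂ = K_a q H = 35.27 at H/2 = 2.350 m.
ȳ = (P₁·1.567 + P₂·2.350)/(P₁+P₂) = 1.807 m.

1.81 m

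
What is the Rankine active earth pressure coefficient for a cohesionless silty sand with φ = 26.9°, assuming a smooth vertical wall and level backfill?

0.377

K_a = (1 − sin φ)/(1 + sin φ) = (1 − sin 26.9°)/(1 + sin 26.9°) = 0.3770.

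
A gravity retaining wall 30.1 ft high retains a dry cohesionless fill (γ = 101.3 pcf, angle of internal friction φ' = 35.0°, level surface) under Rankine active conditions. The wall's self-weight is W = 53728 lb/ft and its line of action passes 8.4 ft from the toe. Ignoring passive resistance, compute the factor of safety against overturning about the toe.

K_a = tan²(45° − 35.0°/2) = 0.2710.
P_a = ½K_aγH² = 0.5×0.2710×101.3×30.1² = 12440 lb/ft, acting at H/3 = 10.03 ft above the base.
Overturning moment M_o = P_a × H/3 = 12440 × 10.03 = 124800.
Resisting moment M_r = W × 8.4 = 53728 × 8.4 = 451300.
FS_overturning = M_r/M_o = 451300/124800 = 3.617.

3.62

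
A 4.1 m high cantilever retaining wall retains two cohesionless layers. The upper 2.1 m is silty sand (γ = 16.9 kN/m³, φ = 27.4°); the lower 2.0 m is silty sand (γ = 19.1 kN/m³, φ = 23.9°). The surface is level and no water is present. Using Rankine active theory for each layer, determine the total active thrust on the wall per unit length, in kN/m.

K_a1 = tan²(45°−27.4°/2) = 0.3697; K_a2 = tan²(45°−23.9°/2) = 0.4233.
Layer 1: σ at base = K_a1 γ₁ h₁ = 13.12 kPa; P₁ = ½×13.12×2.1 = 13.78.
Layer 2: σ_v at top = γ₁h₁ = 35.49; σ_h top = K_a2×35.49 = 15.02; σ_h base = K_a2×(35.49+19.1×2.0) = 31.20.
P₂ = ½(15.02+31.20)×2.0 = 46.22. Total P_a = 13.78+46.22 = 60.00 kN/m.

60.0 kN/m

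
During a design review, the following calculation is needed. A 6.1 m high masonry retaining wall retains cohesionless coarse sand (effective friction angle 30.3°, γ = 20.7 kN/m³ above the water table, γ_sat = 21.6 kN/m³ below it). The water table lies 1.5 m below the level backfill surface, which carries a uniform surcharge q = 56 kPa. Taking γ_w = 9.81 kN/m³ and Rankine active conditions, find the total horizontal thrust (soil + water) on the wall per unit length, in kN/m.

312 kN/m

K_a = tan²(45° − φ/2) = 0.3293.
γ' = 21.6 − 9.81 = 11.79 kN/m³. h₂ = H − d_w = 4.6 m.
σ'_h: at surface K_a·q = 18.44; at WT K_a(q+γd_w) = 28.67; at base K_a(q+γd_w+γ'h₂) = 46.53 kPa.
P₁ = ½(18.44+28.67)×1.5 = 35.33; P₂ = ½(28.67+46.53)×4.6 = 172.9; P_w = ½γ_w h₂² = 103.8.
Total = 35.33+172.9+103.8 = 312.1 kN/m.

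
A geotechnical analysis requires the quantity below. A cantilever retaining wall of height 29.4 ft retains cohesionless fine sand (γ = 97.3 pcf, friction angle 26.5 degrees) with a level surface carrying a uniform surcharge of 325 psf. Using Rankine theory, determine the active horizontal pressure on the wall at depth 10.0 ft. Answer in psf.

K_a = (1 − sin φ)/(1 + sin φ) = 0.3829.
σ_v = γz + q = 97.3 × 10.0 + 325 = 1298 psf.
σ_h = K_a σ_v = 0.3829 × 1298 = 497.1 psf.

497 psf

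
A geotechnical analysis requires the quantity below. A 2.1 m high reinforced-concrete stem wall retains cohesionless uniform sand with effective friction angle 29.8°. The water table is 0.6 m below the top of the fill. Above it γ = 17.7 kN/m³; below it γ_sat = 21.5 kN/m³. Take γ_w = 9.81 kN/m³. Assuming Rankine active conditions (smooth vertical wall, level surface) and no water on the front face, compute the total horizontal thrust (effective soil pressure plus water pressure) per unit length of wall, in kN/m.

21.9 kN/m

K_a = tan²(45° − φ/2) = 0.3360.
γ' = 21.5 − 9.81 = 11.69 kN/m³. Depth below WT = 1.5 m.
σ'_h at WT = K_a γ d_w = 3.569 kPa; at base = 3.569 + K_a γ' × 1.5 = 9.461 kPa.
P₁ (0–0.6 m) = ½×3.569×0.6 = 1.071. P₂ (0.6–2.1 m) = ½(3.569+9.461)×1.5 = 9.772.
P_w = ½ γ_w h₂² = 0.5×9.81×1.5² = 11.04. Total = 1.071+9.772+11.04 = 21.88 kN/m.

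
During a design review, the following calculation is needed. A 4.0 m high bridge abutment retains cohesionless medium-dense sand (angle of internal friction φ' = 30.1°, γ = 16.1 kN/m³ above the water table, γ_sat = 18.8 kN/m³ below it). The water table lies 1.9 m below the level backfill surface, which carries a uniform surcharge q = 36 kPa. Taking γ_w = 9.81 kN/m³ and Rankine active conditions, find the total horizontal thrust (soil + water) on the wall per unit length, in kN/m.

107 kN/m

K_a = tan²(45° − φ/2) = 0.3320.
γ' = 18.8 − 9.81 = 8.990 kN/m³. h₂ = H − d_w = 2.1 m.
σ'_h: at surface K_a·q = 11.95; at WT K_a(q+γd_w) = 22.11; at base K_a(q+γd_w+γ'h₂) = 28.38 kPa.
P₁ = ½(11.95+22.11)×1.9 = 32.36; P₂ = ½(22.11+28.38)×2.1 = 53.01; P_w = ½γ_w h₂² = 21.63.
Total = 32.36+53.01+21.63 = 107.0 kN/m.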